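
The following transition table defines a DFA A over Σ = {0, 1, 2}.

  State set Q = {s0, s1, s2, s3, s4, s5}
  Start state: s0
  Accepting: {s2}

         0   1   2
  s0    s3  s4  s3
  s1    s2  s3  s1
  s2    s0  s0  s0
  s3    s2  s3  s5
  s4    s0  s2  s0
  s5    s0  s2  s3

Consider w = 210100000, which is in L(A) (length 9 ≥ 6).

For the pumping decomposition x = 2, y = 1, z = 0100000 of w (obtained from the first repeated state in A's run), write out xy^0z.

20100000

xy⁰z = xz = 2·0100000 = 20100000.
Reading y = 1 takes A from s3 back to s3, so after x the machine is still in s3, and z then leads to the accepting state s2. Hence 20100000 ∈ L(A).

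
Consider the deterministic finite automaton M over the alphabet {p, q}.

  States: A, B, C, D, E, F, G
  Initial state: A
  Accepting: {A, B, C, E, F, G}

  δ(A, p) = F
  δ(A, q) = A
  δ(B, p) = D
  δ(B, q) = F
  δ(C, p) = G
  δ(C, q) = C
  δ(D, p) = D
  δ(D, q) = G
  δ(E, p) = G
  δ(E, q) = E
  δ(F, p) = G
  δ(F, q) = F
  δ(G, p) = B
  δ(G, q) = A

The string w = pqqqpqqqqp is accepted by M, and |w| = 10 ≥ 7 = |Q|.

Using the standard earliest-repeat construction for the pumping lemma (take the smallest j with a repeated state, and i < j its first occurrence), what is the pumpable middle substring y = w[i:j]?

State sequence: A -p-> F -q-> F -q-> F -q-> F -p-> G -q-> A -q-> A -q-> A -q-> A -p-> F
First repeat at step 2: F was already visited.

So i = 1, j = 2, giving x = w[0:1] = p, y = w[1:2] = q, z = w[2:10] = qqpqqqqp.
Check: |xy| = 2 ≤ 7 and |y| = 1 ≥ 1. Reading y takes M from F back to F, so every xyⁱz is accepted.
Since M has 7 states, any run of length ≥ 7 visits 7+1 states, so by pigeonhole some state repeats within the first 7 steps — that repeat gives the pumpable loop.

q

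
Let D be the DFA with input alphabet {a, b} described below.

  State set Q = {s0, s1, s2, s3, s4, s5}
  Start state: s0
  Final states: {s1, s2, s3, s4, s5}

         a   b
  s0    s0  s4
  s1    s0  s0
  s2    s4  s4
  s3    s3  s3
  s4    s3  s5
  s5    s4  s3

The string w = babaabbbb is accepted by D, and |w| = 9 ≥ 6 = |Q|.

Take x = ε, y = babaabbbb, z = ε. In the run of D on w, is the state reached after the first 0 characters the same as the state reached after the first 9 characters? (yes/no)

no

Run of D on the first 9 characters of w = b a b a a b b b b:
  step 0: s0  (start)
  step 1: s4  (read b: s0→s4)
  step 2: s3  (read a: s4→s3)
  step 3: s3  (read b: s3→s3)
  step 4: s3  (read a: s3→s3)
  step 5: s3  (read a: s3→s3)
  step 6: s3  (read b: s3→s3)
  step 7: s3  (read b: s3→s3)
  step 8: s3  (read b: s3→s3)
  step 9: s3  (read b: s3→s3)

After x (step 0): s0. After xy (step 9): s3.
They differ (s0 ≠ s3), so y is not a cycle from the state after x; this split is not the one the pumping-lemma construction produces, and pumping y need not keep the string in L(D).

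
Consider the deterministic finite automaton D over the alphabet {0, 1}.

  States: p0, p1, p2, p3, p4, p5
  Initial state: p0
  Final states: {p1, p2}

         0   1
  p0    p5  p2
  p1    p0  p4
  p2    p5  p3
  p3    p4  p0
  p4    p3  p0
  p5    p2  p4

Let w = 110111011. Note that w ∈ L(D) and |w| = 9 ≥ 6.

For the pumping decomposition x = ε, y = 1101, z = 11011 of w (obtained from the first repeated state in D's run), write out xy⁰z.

11011

xy⁰z = xz = ε·11011 = 11011.
Reading y = 1101 takes D from p0 back to p0, so after x the machine is still in p0, and z then leads to the accepting state p2. Hence 11011 ∈ L(D).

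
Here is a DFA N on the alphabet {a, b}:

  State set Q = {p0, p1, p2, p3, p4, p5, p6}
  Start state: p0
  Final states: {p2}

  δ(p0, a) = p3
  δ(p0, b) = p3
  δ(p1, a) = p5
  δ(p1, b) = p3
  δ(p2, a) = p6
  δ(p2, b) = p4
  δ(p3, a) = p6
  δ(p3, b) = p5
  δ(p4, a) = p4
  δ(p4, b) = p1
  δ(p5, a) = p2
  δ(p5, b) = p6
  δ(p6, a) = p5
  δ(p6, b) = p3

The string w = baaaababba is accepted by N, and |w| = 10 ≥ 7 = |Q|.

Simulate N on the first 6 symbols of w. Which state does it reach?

p3

Run of N on the first 6 characters of w = b a a a a b:
  step 0: p0  (start)
  step 1: p3  (read b: p0→p3)
  step 2: p6  (read a: p3→p6)
  step 3: p5  (read a: p6→p5)
  step 4: p2  (read a: p5→p2)
  step 5: p6  (read a: p2→p6)
  step 6: p3  (read b: p6→p3)

After reading 6 characters, N is in state p3.
(This kind of state-tracing is the core of the pumping-lemma construction: with 7 states, pigeonhole forces a repeat within the first 7 steps.)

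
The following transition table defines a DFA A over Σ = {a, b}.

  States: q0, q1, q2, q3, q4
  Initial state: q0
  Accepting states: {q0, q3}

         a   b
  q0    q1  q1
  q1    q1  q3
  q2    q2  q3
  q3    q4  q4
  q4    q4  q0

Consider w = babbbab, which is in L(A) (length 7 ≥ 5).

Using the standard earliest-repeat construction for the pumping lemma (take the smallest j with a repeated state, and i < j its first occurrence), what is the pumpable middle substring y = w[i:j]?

State sequence: q0 -b-> q1 -a-> q1 -b-> q3 -b-> q4 -b-> q0 -a-> q1 -b-> q3
First repeat at step 2: q1 was already visited.

So i = 1, j = 2, giving x = w[0:1] = b, y = w[1:2] = a, z = w[2:7] = bbbab.
Check: |xy| = 2 ≤ 5 and |y| = 1 ≥ 1. Reading y takes A from q1 back to q1, so every xyⁱz is accepted.
Since A has 5 states, any run of length ≥ 5 visits 5+1 states, so by pigeonhole some state repeats within the first 5 steps — that repeat gives the pumpable loop.

a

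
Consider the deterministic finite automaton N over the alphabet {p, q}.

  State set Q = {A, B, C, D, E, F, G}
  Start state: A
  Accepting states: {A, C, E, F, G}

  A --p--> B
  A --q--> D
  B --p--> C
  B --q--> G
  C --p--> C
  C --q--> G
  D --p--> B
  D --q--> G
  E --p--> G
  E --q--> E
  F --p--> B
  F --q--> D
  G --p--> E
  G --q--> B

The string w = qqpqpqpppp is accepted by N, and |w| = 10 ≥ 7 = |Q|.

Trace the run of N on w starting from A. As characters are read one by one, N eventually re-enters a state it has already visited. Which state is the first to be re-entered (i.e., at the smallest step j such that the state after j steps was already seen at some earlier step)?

State sequence: A -q-> D -q-> G -p-> E -q-> E -p-> G -q-> B -p-> C -p-> C -p-> C -p-> C
First repeat at step 4: E was already visited.

The earliest repeat is at step j = 4: N is in E, which it already visited at step i = 3.
Since N has 7 states, any run of length ≥ 7 visits 7+1 states, so by pigeonhole some state repeats within the first 7 steps — that repeat gives the pumpable loop.

E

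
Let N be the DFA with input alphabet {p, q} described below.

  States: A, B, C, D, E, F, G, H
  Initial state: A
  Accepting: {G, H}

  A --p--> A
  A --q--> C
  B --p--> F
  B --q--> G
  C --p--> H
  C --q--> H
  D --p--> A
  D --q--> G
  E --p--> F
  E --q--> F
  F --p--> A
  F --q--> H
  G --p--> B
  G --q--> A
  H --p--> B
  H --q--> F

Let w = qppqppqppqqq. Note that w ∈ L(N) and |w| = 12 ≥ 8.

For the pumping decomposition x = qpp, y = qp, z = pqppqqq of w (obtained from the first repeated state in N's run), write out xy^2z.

qppqpqppqppqqq

xy^2z = qpp·qp·qp·pqppqqq = qppqpqppqppqqq.
Reading y = qp takes N from B back to B, so after x·y·y the machine is still in B, and z then leads to the accepting state H. Hence qppqpqppqppqqq ∈ L(N).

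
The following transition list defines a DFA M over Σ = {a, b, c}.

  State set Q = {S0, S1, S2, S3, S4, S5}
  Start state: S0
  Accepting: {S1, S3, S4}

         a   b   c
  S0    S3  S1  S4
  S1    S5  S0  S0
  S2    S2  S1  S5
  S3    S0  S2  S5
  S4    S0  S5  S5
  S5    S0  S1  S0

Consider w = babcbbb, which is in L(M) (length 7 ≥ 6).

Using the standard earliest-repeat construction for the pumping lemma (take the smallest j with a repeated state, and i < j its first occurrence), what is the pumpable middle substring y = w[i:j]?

ab

Run of M on w = b a b c b b b:
  step 0: S0  (start)
  step 1: S1  (read b: S0→S1)
  step 2: S5  (read a: S1→S5)
  step 3: S1  (read b: S5→S1)   ← first repeat (S1 seen earlier)
  step 4: S0  (read c: S1→S0)
  step 5: S1  (read b: S0→S1)
  step 6: S0  (read b: S1→S0)
  step 7: S1  (read b: S0→S1)

So i = 1, j = 3, giving x = w[0:1] = b, y = w[1:3] = ab, z = w[3:7] = cbbb.
Check: |xy| = 3 ≤ 6 and |y| = 2 ≥ 1. Reading y takes M from S1 back to S1, so every xyⁱz is accepted.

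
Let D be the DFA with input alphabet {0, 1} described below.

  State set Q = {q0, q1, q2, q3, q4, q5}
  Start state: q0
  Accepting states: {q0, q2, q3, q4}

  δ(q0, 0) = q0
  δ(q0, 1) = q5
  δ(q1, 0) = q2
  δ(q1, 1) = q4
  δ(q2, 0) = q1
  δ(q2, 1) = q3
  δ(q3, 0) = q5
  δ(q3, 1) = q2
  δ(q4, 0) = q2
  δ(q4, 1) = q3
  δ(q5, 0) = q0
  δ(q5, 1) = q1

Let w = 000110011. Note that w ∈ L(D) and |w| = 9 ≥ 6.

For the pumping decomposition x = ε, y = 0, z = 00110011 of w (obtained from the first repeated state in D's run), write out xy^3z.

xy^3z = ε·0·0·0·00110011 = 00000110011.
Reading y = 0 takes D from q0 back to q0, so after x·y·y·y the machine is still in q0, and z then leads to the accepting state q3. Hence 00000110011 ∈ L(D).

00000110011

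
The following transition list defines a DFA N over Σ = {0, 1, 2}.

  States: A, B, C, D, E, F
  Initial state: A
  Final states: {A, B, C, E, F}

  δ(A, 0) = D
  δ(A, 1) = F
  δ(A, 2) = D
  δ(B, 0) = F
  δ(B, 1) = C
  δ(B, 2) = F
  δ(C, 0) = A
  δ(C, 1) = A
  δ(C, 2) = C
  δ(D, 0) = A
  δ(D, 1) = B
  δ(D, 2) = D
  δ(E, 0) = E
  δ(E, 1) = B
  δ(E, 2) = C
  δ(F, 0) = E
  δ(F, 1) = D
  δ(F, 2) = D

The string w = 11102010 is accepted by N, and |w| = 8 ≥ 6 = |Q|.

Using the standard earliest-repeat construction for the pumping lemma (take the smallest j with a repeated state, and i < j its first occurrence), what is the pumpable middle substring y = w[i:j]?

State sequence: A -1-> F -1-> D -1-> B -0-> F -2-> D -0-> A -1-> F -0-> E
First repeat at step 4: F was already visited.

So i = 1, j = 4, giving x = w[0:1] = 1, y = w[1:4] = 110, z = w[4:8] = 2010.
Check: |xy| = 4 ≤ 6 and |y| = 3 ≥ 1. Reading y takes N from F back to F, so every xyⁱz is accepted.

110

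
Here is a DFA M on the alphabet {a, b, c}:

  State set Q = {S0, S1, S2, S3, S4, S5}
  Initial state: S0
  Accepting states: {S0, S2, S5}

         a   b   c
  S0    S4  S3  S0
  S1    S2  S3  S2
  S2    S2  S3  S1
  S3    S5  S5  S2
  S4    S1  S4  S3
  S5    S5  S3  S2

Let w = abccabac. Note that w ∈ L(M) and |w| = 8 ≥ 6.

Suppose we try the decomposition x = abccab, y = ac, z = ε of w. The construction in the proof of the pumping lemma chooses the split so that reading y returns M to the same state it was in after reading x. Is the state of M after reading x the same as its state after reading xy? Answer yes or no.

State sequence: S0 -a-> S4 -b-> S4 -c-> S3 -c-> S2 -a-> S2 -b-> S3 -a-> S5 -c-> S2

After x (step 6): S3. After xy (step 8): S2.
They differ (S3 ≠ S2), so y is not a cycle from the state after x; this split is not the one the pumping-lemma construction produces, and pumping y need not keep the string in L(M).

no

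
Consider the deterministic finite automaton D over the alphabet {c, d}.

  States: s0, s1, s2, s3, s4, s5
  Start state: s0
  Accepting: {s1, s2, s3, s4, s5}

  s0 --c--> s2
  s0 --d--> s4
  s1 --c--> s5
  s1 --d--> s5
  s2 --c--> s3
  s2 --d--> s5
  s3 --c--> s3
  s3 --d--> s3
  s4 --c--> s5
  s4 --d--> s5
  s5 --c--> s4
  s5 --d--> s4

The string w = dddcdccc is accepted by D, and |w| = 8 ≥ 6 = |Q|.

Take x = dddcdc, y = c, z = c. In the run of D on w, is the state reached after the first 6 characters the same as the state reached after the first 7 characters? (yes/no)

Run of D on the first 7 characters of w = d d d c d c c:
  step 0: s0  (start)
  step 1: s4  (read d: s0→s4)
  step 2: s5  (read d: s4→s5)
  step 3: s4  (read d: s5→s4)
  step 4: s5  (read c: s4→s5)
  step 5: s4  (read d: s5→s4)
  step 6: s5  (read c: s4→s5)
  step 7: s4  (read c: s5→s4)

After x (step 6): s5. After xy (step 7): s4.
They differ (s5 ≠ s4), so y is not a cycle from the state after x; this split is not the one the pumping-lemma construction produces, and pumping y need not keep the string in L(D).

no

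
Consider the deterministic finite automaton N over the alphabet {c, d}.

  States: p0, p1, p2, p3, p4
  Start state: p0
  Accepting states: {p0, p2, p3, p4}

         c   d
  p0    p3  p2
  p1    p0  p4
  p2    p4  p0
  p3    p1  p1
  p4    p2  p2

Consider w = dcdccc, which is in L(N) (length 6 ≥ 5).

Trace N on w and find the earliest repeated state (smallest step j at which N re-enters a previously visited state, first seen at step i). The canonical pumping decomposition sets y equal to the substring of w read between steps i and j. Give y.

cd

Run of N on w = d c d c c c:
  step 0: p0  (start)
  step 1: p2  (read d: p0→p2)
  step 2: p4  (read c: p2→p4)
  step 3: p2  (read d: p4→p2)   ← first repeat (p2 seen earlier)
  step 4: p4  (read c: p2→p4)
  step 5: p2  (read c: p4→p2)
  step 6: p4  (read c: p2→p4)

So i = 1, j = 3, giving x = w[0:1] = d, y = w[1:3] = cd, z = w[3:6] = ccc.
Check: |xy| = 3 ≤ 5 and |y| = 2 ≥ 1. Reading y takes N from p2 back to p2, so every xyⁱz is accepted.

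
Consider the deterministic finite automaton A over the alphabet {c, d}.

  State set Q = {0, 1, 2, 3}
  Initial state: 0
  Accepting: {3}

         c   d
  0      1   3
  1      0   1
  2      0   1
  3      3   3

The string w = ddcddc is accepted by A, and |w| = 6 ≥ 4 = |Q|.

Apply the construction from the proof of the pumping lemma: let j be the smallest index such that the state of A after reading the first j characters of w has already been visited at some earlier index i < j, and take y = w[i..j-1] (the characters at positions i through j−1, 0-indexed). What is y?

d

Run of A on w = d d c d d c:
  step 0: 0  (start)
  step 1: 3  (read d: 0→3)
  step 2: 3  (read d: 3→3)   ← first repeat (3 seen earlier)
  step 3: 3  (read c: 3→3)
  step 4: 3  (read d: 3→3)
  step 5: 3  (read d: 3→3)
  step 6: 3  (read c: 3→3)

So i = 1, j = 2, giving x = w[0:1] = d, y = w[1:2] = d, z = w[2:6] = cddc.
Check: |xy| = 2 ≤ 4 and |y| = 1 ≥ 1. Reading y takes A from 3 back to 3, so every xyⁱz is accepted.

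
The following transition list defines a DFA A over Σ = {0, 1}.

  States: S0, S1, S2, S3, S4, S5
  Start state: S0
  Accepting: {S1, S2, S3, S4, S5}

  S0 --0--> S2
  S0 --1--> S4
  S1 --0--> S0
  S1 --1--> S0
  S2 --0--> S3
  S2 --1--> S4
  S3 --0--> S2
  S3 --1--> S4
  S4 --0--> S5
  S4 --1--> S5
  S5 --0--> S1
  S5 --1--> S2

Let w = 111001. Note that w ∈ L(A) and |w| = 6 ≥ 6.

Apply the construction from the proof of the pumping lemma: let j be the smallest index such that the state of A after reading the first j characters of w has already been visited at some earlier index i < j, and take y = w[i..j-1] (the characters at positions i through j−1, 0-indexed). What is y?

State sequence: S0 -1-> S4 -1-> S5 -1-> S2 -0-> S3 -0-> S2 -1-> S4
First repeat at step 5: S2 was already visited.

So i = 3, j = 5, giving x = w[0:3] = 111, y = w[3:5] = 00, z = w[5:6] = 1.
Check: |xy| = 5 ≤ 6 and |y| = 2 ≥ 1. Reading y takes A from S2 back to S2, so every xyⁱz is accepted.
With |Q| = 6, pigeonhole forces a state repeat no later than step 6; the substring read between the first and second visits to that state can be pumped.

00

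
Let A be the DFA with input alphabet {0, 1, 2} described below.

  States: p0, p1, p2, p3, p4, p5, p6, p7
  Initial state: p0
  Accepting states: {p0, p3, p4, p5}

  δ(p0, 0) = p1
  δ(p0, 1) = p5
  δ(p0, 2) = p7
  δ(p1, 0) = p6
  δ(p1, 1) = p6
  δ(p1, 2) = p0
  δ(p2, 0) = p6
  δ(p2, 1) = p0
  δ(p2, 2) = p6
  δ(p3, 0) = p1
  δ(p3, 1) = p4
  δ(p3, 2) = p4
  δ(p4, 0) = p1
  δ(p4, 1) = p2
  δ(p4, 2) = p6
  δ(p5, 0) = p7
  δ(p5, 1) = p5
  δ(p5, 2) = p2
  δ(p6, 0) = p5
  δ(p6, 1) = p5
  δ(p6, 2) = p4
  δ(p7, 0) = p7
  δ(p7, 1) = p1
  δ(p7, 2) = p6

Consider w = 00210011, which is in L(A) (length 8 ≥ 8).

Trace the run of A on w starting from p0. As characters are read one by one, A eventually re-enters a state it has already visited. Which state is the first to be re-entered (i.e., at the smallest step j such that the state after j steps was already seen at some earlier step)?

p6

Run of A on w = 0 0 2 1 0 0 1 1:
  step 0: p0  (start)
  step 1: p1  (read 0: p0→p1)
  step 2: p6  (read 0: p1→p6)
  step 3: p4  (read 2: p6→p4)
  step 4: p2  (read 1: p4→p2)
  step 5: p6  (read 0: p2→p6)   ← first repeat (p6 seen earlier)
  step 6: p5  (read 0: p6→p5)
  step 7: p5  (read 1: p5→p5)
  step 8: p5  (read 1: p5→p5)

The earliest repeat is at step j = 5: A is in p6, which it already visited at step i = 2.
The DFA has 8 states, so the proof of the pumping lemma guarantees a repeated state among the first 8+1 visited; the segment between the two visits is the pumpable y.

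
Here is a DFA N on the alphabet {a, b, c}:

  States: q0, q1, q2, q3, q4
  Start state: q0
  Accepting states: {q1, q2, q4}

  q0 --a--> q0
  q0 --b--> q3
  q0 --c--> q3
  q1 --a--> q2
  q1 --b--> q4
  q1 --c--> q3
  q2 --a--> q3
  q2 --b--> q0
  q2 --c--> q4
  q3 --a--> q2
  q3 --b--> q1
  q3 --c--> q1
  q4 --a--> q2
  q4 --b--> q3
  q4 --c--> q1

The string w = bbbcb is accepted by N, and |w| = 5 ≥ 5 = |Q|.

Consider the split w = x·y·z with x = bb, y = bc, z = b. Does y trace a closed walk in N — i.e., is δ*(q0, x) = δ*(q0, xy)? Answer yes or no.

yes

Run of N on the first 4 characters of w = b b b c:
  step 0: q0  (start)
  step 1: q3  (read b: q0→q3)
  step 2: q1  (read b: q3→q1)
  step 3: q4  (read b: q1→q4)
  step 4: q1  (read c: q4→q1)

After x (step 2): q1. After xy (step 4): q1.
They match, so y = bc drives N around a cycle from q1 back to itself; pumping y any number of times keeps N in q1 before reading z, and xyⁱz ∈ L(N) for every i ≥ 0.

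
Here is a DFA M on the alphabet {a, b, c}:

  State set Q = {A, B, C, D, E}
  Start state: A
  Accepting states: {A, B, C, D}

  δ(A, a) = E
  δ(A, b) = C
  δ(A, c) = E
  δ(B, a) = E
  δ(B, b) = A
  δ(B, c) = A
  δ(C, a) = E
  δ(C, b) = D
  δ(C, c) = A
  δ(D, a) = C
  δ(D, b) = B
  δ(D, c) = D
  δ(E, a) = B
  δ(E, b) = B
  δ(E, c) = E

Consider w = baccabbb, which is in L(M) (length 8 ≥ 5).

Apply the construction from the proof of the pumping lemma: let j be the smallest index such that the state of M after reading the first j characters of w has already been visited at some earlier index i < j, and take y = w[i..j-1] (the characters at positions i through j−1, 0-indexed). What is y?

Run of M on w = b a c c a b b b:
  step 0: A  (start)
  step 1: C  (read b: A→C)
  step 2: E  (read a: C→E)
  step 3: E  (read c: E→E)   ← first repeat (E seen earlier)
  step 4: E  (read c: E→E)
  step 5: B  (read a: E→B)
  step 6: A  (read b: B→A)
  step 7: C  (read b: A→C)
  step 8: D  (read b: C→D)

So i = 2, j = 3, giving x = w[0:2] = ba, y = w[2:3] = c, z = w[3:8] = cabbb.
Check: |xy| = 3 ≤ 5 and |y| = 1 ≥ 1. Reading y takes M from E back to E, so every xyⁱz is accepted.
With |Q| = 5, pigeonhole forces a state repeat no later than step 5; the substring read between the first and second visits to that state can be pumped.

c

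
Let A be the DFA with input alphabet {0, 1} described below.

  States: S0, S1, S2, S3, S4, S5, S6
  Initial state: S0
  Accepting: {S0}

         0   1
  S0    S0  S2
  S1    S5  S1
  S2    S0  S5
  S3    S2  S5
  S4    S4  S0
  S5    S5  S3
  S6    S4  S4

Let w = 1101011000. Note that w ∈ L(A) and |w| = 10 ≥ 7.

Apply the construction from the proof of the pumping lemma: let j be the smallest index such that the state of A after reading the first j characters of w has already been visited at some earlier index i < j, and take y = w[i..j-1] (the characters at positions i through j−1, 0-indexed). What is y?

Run of A on w = 1 1 0 1 0 1 1 0 0 0:
  step 0: S0  (start)
  step 1: S2  (read 1: S0→S2)
  step 2: S5  (read 1: S2→S5)
  step 3: S5  (read 0: S5→S5)   ← first repeat (S5 seen earlier)
  step 4: S3  (read 1: S5→S3)
  step 5: S2  (read 0: S3→S2)
  step 6: S5  (read 1: S2→S5)
  step 7: S3  (read 1: S5→S3)
  step 8: S2  (read 0: S3→S2)
  step 9: S0  (read 0: S2→S0)
  step 10: S0  (read 0: S0→S0)

So i = 2, j = 3, giving x = w[0:2] = 11, y = w[2:3] = 0, z = w[3:10] = 1011000.
Check: |xy| = 3 ≤ 7 and |y| = 1 ≥ 1. Reading y takes A from S5 back to S5, so every xyⁱz is accepted.
The DFA has 7 states, so the proof of the pumping lemma guarantees a repeated state among the first 7+1 visited; the segment between the two visits is the pumpable y.

0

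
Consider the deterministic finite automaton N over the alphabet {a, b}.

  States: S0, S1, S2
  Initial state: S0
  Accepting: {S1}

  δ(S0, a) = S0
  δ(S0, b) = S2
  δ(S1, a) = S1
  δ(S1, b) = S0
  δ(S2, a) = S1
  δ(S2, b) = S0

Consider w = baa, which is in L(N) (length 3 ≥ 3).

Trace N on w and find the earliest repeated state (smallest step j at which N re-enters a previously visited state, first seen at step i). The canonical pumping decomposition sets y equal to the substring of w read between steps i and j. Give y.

State sequence: S0 -b-> S2 -a-> S1 -a-> S1
First repeat at step 3: S1 was already visited.

So i = 2, j = 3, giving x = w[0:2] = ba, y = w[2:3] = a, z = w[3:3] = ε.
Check: |xy| = 3 ≤ 3 and |y| = 1 ≥ 1. Reading y takes N from S1 back to S1, so every xyⁱz is accepted.

a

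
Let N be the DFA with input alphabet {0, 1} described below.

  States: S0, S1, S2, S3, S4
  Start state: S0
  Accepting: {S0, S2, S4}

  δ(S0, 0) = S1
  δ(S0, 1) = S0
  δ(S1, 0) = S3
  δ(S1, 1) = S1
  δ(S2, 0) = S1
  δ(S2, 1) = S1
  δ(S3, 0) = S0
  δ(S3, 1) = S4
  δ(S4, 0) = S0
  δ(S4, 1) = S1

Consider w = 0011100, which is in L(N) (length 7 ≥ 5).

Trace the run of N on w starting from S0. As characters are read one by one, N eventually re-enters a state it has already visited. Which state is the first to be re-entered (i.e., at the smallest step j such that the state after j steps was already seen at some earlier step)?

S1

Run of N on w = 0 0 1 1 1 0 0:
  step 0: S0  (start)
  step 1: S1  (read 0: S0→S1)
  step 2: S3  (read 0: S1→S3)
  step 3: S4  (read 1: S3→S4)
  step 4: S1  (read 1: S4→S1)   ← first repeat (S1 seen earlier)
  step 5: S1  (read 1: S1→S1)
  step 6: S3  (read 0: S1→S3)
  step 7: S0  (read 0: S3→S0)

The earliest repeat is at step j = 4: N is in S1, which it already visited at step i = 1.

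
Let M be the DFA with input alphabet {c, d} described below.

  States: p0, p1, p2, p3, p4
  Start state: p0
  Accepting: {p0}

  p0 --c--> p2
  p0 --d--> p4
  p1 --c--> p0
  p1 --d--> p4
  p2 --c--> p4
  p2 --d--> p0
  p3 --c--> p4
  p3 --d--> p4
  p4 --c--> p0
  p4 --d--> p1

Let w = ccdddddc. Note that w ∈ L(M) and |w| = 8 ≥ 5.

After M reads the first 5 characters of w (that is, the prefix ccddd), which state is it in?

State sequence: p0 -c-> p2 -c-> p4 -d-> p1 -d-> p4 -d-> p1

After reading 5 characters, M is in state p1.
(This kind of state-tracing is the core of the pumping-lemma construction: with 5 states, pigeonhole forces a repeat within the first 5 steps.)

p1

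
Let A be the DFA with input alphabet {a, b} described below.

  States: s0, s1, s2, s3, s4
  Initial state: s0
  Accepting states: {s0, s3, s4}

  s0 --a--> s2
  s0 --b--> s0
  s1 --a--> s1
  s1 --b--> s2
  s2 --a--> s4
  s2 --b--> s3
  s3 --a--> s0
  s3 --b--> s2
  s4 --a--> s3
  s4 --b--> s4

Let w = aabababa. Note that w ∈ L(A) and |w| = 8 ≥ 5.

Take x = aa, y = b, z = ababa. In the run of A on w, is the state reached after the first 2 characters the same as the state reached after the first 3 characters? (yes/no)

yes

Run of A on the first 3 characters of w = a a b:
  step 0: s0  (start)
  step 1: s2  (read a: s0→s2)
  step 2: s4  (read a: s2→s4)
  step 3: s4  (read b: s4→s4)

After x (step 2): s4. After xy (step 3): s4.
They match, so y = b drives A around a cycle from s4 back to itself; pumping y any number of times keeps A in s4 before reading z, and xyⁱz ∈ L(A) for every i ≥ 0.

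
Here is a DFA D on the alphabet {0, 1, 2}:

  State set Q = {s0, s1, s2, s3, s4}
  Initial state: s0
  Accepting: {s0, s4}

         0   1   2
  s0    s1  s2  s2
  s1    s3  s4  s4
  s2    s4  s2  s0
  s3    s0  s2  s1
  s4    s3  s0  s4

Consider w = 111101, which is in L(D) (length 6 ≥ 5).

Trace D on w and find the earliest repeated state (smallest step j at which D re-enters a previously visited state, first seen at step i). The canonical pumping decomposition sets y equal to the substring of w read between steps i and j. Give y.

Run of D on w = 1 1 1 1 0 1:
  step 0: s0  (start)
  step 1: s2  (read 1: s0→s2)
  step 2: s2  (read 1: s2→s2)   ← first repeat (s2 seen earlier)
  step 3: s2  (read 1: s2→s2)
  step 4: s2  (read 1: s2→s2)
  step 5: s4  (read 0: s2→s4)
  step 6: s0  (read 1: s4→s0)

So i = 1, j = 2, giving x = w[0:1] = 1, y = w[1:2] = 1, z = w[2:6] = 1101.
Check: |xy| = 2 ≤ 5 and |y| = 1 ≥ 1. Reading y takes D from s2 back to s2, so every xyⁱz is accepted.

1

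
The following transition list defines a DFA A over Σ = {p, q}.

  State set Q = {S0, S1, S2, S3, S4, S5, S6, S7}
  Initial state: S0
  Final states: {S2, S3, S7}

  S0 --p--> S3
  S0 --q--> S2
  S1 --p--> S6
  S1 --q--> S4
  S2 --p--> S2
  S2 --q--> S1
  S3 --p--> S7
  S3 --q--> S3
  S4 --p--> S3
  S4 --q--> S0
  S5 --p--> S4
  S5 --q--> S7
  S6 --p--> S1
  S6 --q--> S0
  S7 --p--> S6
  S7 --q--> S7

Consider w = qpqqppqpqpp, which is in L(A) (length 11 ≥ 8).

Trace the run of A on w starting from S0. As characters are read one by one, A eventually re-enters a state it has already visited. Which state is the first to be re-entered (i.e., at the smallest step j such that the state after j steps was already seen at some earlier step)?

Run of A on w = q p q q p p q p q p p:
  step 0: S0  (start)
  step 1: S2  (read q: S0→S2)
  step 2: S2  (read p: S2→S2)   ← first repeat (S2 seen earlier)
  step 3: S1  (read q: S2→S1)
  step 4: S4  (read q: S1→S4)
  step 5: S3  (read p: S4→S3)
  step 6: S7  (read p: S3→S7)
  step 7: S7  (read q: S7→S7)
  step 8: S6  (read p: S7→S6)
  step 9: S0  (read q: S6→S0)
  step 10: S3  (read p: S0→S3)
  step 11: S7  (read p: S3→S7)

The earliest repeat is at step j = 2: A is in S2, which it already visited at step i = 1.

S2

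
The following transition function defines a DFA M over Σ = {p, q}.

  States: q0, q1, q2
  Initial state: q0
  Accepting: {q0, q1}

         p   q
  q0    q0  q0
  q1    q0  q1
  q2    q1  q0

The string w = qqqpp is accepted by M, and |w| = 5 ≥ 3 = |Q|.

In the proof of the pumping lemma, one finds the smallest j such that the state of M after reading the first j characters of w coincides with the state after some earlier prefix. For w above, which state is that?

q0

State sequence: q0 -q-> q0 -q-> q0 -q-> q0 -p-> q0 -p-> q0
First repeat at step 1: q0 was already visited.

The earliest repeat is at step j = 1: M is in q0, which it already visited at step i = 0.
Pumping length from the standard proof: p = 3 (the number of states). The repeated state found above gives |xy| = j ≤ 3 and |y| = j − i ≥ 1.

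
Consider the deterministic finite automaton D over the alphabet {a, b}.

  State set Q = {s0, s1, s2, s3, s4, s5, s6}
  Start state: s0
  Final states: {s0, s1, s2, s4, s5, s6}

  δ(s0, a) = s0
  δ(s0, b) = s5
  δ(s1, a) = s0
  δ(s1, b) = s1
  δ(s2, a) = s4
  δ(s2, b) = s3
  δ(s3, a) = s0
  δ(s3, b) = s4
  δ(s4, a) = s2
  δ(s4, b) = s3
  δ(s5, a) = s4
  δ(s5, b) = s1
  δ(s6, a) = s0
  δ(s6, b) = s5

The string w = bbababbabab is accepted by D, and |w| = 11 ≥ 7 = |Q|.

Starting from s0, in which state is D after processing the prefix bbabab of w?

Run of D on the first 6 characters of w = b b a b a b:
  step 0: s0  (start)
  step 1: s5  (read b: s0→s5)
  step 2: s1  (read b: s5→s1)
  step 3: s0  (read a: s1→s0)
  step 4: s5  (read b: s0→s5)
  step 5: s4  (read a: s5→s4)
  step 6: s3  (read b: s4→s3)

After reading 6 characters, D is in state s3.

s3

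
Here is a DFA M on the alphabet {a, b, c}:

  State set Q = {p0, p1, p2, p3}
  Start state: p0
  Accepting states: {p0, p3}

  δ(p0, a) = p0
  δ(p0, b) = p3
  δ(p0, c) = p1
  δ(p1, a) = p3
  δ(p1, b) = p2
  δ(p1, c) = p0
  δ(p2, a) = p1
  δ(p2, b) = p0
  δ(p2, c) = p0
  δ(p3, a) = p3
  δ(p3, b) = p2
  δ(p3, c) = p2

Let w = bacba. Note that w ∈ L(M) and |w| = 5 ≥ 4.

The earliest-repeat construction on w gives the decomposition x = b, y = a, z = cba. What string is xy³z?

baaacba

xy^3z = b·a·a·a·cba = baaacba.
Reading y = a takes M from p3 back to p3, so after x·y·y·y the machine is still in p3, and z then leads to the accepting state p0. Hence baaacba ∈ L(M).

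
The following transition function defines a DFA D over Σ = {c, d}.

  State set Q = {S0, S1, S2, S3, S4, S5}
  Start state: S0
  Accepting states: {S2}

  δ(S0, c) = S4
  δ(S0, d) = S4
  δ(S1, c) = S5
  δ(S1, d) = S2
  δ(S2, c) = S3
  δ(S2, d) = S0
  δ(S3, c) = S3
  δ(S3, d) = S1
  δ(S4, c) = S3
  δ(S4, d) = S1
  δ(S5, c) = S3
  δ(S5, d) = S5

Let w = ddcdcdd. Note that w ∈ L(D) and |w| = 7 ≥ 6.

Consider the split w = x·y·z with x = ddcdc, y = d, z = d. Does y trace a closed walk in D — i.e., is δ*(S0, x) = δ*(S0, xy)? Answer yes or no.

State sequence: S0 -d-> S4 -d-> S1 -c-> S5 -d-> S5 -c-> S3 -d-> S1

After x (step 5): S3. After xy (step 6): S1.
They differ (S3 ≠ S1), so y is not a cycle from the state after x; this split is not the one the pumping-lemma construction produces, and pumping y need not keep the string in L(D).

no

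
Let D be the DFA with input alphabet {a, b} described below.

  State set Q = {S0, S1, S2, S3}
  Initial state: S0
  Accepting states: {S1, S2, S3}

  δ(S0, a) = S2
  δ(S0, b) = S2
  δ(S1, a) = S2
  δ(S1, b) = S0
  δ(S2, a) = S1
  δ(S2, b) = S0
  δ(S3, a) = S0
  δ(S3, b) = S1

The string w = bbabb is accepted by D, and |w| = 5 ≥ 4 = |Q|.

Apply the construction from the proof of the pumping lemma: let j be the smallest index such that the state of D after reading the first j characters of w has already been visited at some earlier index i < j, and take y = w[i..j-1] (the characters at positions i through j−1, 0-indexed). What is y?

bb

Run of D on w = b b a b b:
  step 0: S0  (start)
  step 1: S2  (read b: S0→S2)
  step 2: S0  (read b: S2→S0)   ← first repeat (S0 seen earlier)
  step 3: S2  (read a: S0→S2)
  step 4: S0  (read b: S2→S0)
  step 5: S2  (read b: S0→S2)

So i = 0, j = 2, giving x = w[0:0] = ε, y = w[0:2] = bb, z = w[2:5] = abb.
Check: |xy| = 2 ≤ 4 and |y| = 2 ≥ 1. Reading y takes D from S0 back to S0, so every xyⁱz is accepted.
With |Q| = 4, pigeonhole forces a state repeat no later than step 4; the substring read between the first and second visits to that state can be pumped.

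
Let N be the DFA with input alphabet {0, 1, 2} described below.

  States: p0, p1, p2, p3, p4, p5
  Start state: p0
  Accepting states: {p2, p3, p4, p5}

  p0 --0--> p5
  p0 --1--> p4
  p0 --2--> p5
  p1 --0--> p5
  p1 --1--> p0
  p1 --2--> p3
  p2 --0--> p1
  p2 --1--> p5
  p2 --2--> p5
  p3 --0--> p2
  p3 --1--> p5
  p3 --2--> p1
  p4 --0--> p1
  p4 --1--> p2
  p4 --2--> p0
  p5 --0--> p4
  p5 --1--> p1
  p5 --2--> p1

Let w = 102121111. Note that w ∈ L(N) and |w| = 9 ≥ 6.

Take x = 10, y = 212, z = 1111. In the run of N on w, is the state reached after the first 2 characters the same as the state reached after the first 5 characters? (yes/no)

yes

State sequence: p0 -1-> p4 -0-> p1 -2-> p3 -1-> p5 -2-> p1

After x (step 2): p1. After xy (step 5): p1.
They match, so y = 212 drives N around a cycle from p1 back to itself; pumping y any number of times keeps N in p1 before reading z, and xyⁱz ∈ L(N) for every i ≥ 0.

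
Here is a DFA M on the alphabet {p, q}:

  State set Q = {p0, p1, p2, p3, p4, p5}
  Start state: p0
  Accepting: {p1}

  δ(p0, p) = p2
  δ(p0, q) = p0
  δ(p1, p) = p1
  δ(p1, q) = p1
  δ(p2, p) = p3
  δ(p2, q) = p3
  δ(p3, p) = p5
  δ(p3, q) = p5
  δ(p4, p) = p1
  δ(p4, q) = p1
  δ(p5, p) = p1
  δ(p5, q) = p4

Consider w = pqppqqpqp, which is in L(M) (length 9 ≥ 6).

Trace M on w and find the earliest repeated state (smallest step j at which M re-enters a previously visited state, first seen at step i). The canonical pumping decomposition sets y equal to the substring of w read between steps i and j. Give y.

Run of M on w = p q p p q q p q p:
  step 0: p0  (start)
  step 1: p2  (read p: p0→p2)
  step 2: p3  (read q: p2→p3)
  step 3: p5  (read p: p3→p5)
  step 4: p1  (read p: p5→p1)
  step 5: p1  (read q: p1→p1)   ← first repeat (p1 seen earlier)
  step 6: p1  (read q: p1→p1)
  step 7: p1  (read p: p1→p1)
  step 8: p1  (read q: p1→p1)
  step 9: p1  (read p: p1→p1)

So i = 4, j = 5, giving x = w[0:4] = pqpp, y = w[4:5] = q, z = w[5:9] = qpqp.
Check: |xy| = 5 ≤ 6 and |y| = 1 ≥ 1. Reading y takes M from p1 back to p1, so every xyⁱz is accepted.

q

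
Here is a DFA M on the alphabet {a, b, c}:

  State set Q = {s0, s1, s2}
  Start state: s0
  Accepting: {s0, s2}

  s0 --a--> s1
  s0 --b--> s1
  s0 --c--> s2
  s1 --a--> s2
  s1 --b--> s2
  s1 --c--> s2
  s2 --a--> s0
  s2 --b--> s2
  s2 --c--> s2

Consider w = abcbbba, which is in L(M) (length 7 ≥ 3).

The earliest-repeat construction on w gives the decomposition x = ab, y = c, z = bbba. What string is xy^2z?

abccbbba

xy^2z = ab·c·c·bbba = abccbbba.
Reading y = c takes M from s2 back to s2, so after x·y·y the machine is still in s2, and z then leads to the accepting state s0. Hence abccbbba ∈ L(M).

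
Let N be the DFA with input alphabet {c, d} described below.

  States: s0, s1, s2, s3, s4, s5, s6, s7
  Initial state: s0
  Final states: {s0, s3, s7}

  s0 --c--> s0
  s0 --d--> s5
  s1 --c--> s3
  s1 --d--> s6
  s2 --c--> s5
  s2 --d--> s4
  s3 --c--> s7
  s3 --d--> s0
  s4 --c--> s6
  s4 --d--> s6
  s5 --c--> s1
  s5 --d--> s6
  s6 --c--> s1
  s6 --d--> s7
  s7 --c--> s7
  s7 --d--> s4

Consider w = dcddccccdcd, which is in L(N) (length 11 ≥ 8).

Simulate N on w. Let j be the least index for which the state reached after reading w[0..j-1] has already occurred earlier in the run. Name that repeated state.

State sequence: s0 -d-> s5 -c-> s1 -d-> s6 -d-> s7 -c-> s7 -c-> s7 -c-> s7 -c-> s7 -d-> s4 -c-> s6 -d-> s7
First repeat at step 5: s7 was already visited.

The earliest repeat is at step j = 5: N is in s7, which it already visited at step i = 4.
Pumping length from the standard proof: p = 8 (the number of states). The repeated state found above gives |xy| = j ≤ 8 and |y| = j − i ≥ 1.

s7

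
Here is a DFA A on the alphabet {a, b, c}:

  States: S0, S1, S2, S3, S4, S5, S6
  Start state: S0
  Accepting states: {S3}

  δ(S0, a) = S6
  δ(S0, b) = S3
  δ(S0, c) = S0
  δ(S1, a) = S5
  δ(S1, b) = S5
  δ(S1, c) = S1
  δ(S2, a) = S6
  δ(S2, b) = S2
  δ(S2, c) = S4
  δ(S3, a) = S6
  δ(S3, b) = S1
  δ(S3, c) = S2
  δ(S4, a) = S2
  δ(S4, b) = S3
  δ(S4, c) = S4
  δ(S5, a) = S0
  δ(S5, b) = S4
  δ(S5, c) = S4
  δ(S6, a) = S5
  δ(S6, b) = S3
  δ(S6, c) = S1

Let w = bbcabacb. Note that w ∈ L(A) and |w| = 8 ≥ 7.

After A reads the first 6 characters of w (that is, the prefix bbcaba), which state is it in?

Run of A on the first 6 characters of w = b b c a b a:
  step 0: S0  (start)
  step 1: S3  (read b: S0→S3)
  step 2: S1  (read b: S3→S1)
  step 3: S1  (read c: S1→S1)
  step 4: S5  (read a: S1→S5)
  step 5: S4  (read b: S5→S4)
  step 6: S2  (read a: S4→S2)

After reading 6 characters, A is in state S2.
(This kind of state-tracing is the core of the pumping-lemma construction: with 7 states, pigeonhole forces a repeat within the first 7 steps.)

S2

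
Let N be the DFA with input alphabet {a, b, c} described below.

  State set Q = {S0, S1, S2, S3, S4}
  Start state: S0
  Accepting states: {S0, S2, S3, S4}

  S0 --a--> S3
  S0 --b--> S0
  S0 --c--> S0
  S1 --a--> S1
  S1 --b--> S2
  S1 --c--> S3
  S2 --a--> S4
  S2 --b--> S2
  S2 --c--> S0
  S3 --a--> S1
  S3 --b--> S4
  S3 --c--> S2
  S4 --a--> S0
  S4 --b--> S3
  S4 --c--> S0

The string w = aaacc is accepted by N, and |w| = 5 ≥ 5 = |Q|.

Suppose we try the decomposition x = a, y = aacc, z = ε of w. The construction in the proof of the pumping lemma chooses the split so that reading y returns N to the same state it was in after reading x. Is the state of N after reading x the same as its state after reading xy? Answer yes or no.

State sequence: S0 -a-> S3 -a-> S1 -a-> S1 -c-> S3 -c-> S2

After x (step 1): S3. After xy (step 5): S2.
They differ (S3 ≠ S2), so y is not a cycle from the state after x; this split is not the one the pumping-lemma construction produces, and pumping y need not keep the string in L(N).

no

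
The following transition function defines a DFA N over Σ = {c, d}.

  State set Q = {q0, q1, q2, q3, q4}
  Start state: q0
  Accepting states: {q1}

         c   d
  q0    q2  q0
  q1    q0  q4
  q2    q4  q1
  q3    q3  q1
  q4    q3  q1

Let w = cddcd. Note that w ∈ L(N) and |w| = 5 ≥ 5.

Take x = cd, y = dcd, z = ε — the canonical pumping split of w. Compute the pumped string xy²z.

xy^2z = cd·dcd·dcd·ε = cddcddcd.
Reading y = dcd takes N from q1 back to q1, so after x·y·y the machine is still in q1, and z then leads to the accepting state q1. Hence cddcddcd ∈ L(N).

cddcddcd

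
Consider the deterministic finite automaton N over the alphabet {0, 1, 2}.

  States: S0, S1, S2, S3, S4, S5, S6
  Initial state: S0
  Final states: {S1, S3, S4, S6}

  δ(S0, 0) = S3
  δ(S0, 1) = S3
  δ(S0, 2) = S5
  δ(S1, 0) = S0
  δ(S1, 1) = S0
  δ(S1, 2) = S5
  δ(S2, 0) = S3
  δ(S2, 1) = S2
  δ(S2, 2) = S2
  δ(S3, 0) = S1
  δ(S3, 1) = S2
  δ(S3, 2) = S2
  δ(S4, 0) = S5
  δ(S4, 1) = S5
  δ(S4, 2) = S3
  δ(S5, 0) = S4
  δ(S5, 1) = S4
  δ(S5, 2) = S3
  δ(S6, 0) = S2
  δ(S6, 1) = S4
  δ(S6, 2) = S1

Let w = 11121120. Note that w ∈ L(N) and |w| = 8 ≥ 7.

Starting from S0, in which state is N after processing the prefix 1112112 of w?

State sequence: S0 -1-> S3 -1-> S2 -1-> S2 -2-> S2 -1-> S2 -1-> S2 -2-> S2

After reading 7 characters, N is in state S2.

S2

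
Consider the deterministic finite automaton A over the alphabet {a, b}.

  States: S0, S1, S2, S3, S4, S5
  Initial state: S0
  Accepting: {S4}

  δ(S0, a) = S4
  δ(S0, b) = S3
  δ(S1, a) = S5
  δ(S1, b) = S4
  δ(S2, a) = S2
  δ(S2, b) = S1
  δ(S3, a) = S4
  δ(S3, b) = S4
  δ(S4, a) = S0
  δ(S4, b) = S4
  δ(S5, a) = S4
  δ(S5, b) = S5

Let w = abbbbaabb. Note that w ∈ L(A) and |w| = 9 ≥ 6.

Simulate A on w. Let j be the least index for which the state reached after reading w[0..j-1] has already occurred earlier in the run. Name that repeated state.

Run of A on w = a b b b b a a b b:
  step 0: S0  (start)
  step 1: S4  (read a: S0→S4)
  step 2: S4  (read b: S4→S4)   ← first repeat (S4 seen earlier)
  step 3: S4  (read b: S4→S4)
  step 4: S4  (read b: S4→S4)
  step 5: S4  (read b: S4→S4)
  step 6: S0  (read a: S4→S0)
  step 7: S4  (read a: S0→S4)
  step 8: S4  (read b: S4→S4)
  step 9: S4  (read b: S4→S4)

The earliest repeat is at step j = 2: A is in S4, which it already visited at step i = 1.
Pumping length from the standard proof: p = 6 (the number of states). The repeated state found above gives |xy| = j ≤ 6 and |y| = j − i ≥ 1.

S4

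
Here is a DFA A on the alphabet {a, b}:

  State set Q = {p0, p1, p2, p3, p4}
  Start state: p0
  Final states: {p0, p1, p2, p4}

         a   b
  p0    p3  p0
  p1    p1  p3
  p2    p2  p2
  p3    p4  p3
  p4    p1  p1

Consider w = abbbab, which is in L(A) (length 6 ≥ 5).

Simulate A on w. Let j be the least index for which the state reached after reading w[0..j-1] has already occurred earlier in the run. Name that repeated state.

State sequence: p0 -a-> p3 -b-> p3 -b-> p3 -b-> p3 -a-> p4 -b-> p1
First repeat at step 2: p3 was already visited.

The earliest repeat is at step j = 2: A is in p3, which it already visited at step i = 1.
The DFA has 5 states, so the proof of the pumping lemma guarantees a repeated state among the first 5+1 visited; the segment between the two visits is the pumpable y.

p3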